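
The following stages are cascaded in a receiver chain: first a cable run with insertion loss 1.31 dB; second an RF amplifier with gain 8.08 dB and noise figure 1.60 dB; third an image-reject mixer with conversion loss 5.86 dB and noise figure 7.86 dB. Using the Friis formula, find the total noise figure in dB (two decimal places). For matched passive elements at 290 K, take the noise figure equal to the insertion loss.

4.81 dB

Convert to linear (a loss of L dB is a gain of −L dB): F_i = 10^(NF_i/10), G_i = 10^(G_i,dB/10)
  Stage 1: F_1 = 10^(1.31/10) = 1.352, G_1 = 10^(−1.31/10) = 0.7396
  Stage 2: F_2 = 10^(1.60/10) = 1.445, G_2 = 10^(8.08/10) = 6.427
  Stage 3: F_3 = 10^(7.86/10) = 6.109, G_3 = 10^(−5.86/10) = 0.2594
Friis cascade:
  F = 1.352 + (1.445 − 1)/0.7396 + (6.109 − 1)/4.753 = 3.029
NF = 10 log₁₀(3.029) = 4.81 dB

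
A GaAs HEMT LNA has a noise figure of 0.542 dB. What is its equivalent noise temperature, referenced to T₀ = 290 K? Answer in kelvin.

38.5 K

F = 10^(0.542/10) = 1.13292
T_e = (F − 1)·T₀ = (1.13292 − 1) × 290 = 38.5 K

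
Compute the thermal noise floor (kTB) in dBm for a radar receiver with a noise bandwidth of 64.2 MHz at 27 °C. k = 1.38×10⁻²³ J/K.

−95.8 dBm

T = 27 °C + 273.15 = 300.15 K
P_n = kTB = 1.38×10⁻²³ × 300.15 × 6.42×10⁷ = 2.66×10⁻¹³ W
In dBm: 10 log₁₀(2.66×10⁻¹³ / 10⁻³) = −95.8 dBm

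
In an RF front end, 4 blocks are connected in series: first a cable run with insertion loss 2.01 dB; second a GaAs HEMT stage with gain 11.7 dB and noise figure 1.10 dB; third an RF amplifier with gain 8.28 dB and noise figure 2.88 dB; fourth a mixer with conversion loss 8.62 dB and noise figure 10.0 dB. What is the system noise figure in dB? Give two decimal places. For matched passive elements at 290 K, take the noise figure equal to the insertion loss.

Convert to linear (a loss of L dB is a gain of −L dB): F_i = 10^(NF_i/10), G_i = 10^(G_i,dB/10)
  Stage 1: F_1 = 10^(2.01/10) = 1.589, G_1 = 10^(−2.01/10) = 0.6295
  Stage 2: F_2 = 10^(1.10/10) = 1.288, G_2 = 10^(11.7/10) = 14.79
  Stage 3: F_3 = 10^(2.88/10) = 1.941, G_3 = 10^(8.28/10) = 6.730
  Stage 4: F_4 = 10^(10.0/10) = 10.00, G_4 = 10^(−8.62/10) = 0.1374
Friis cascade:
  F = 1.589 + (1.288 − 1)/0.6295 + (1.941 − 1)/9.311 + (10.00 − 1)/62.66 = 2.291
NF = 10 log₁₀(2.291) = 3.60 dB

3.60 dB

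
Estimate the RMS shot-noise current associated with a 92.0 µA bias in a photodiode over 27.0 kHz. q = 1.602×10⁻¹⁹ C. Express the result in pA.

892 pA

I_n = √(2qI·B)
2qI·B = 2 × 1.602×10⁻¹⁹ × 9.20×10⁻⁵ × 2.70×10⁴ = 7.96×10⁻¹⁹ A²
I_n = √(7.96×10⁻¹⁹) = 8.92×10⁻¹⁰ A = 892 pA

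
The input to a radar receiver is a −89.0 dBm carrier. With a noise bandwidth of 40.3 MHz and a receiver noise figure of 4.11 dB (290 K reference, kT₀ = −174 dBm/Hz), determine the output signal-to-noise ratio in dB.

Noise floor: N = −174 + 10 log₁₀(B) + NF
10 log₁₀(4.03×10⁷) = 76.05 dB
N = −174 + 76.05 + 4.11 = −93.84 dBm
SNR = P_sig − N = −89.0 − (−93.84) = 4.84 dB → 4.8 dB

4.8 dB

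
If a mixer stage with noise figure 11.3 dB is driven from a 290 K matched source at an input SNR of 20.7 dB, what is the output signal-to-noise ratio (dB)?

9.4 dB

By definition F = SNR_in/SNR_out, so in dB: SNR_out = SNR_in − NF
SNR_out = 20.7 − 11.3 = 9.4 dB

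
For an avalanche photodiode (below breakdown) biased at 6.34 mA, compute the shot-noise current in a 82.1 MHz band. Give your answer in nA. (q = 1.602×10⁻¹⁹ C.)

408 nA

I_n = √(2qI·B)
2qI·B = 2 × 1.602×10⁻¹⁹ × 6.34×10⁻³ × 8.21×10⁷ = 1.67×10⁻¹³ A²
I_n = √(1.67×10⁻¹³) = 4.08×10⁻⁷ A = 408 nA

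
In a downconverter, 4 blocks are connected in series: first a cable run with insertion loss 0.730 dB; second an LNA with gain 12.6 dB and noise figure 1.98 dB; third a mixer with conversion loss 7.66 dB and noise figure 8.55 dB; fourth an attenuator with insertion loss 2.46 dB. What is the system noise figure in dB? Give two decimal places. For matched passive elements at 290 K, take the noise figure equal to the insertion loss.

Convert to linear (a loss of L dB is a gain of −L dB): F_i = 10^(NF_i/10), G_i = 10^(G_i,dB/10)
  Stage 1: F_1 = 10^(0.730/10) = 1.183, G_1 = 10^(−0.730/10) = 0.8453
  Stage 2: F_2 = 10^(1.98/10) = 1.578, G_2 = 10^(12.6/10) = 18.20
  Stage 3: F_3 = 10^(8.55/10) = 7.161, G_3 = 10^(−7.66/10) = 0.1714
  Stage 4: F_4 = 10^(2.46/10) = 1.762, G_4 = 10^(−2.46/10) = 0.5675
Friis cascade:
  F = 1.183 + (1.578 − 1)/0.8453 + (7.161 − 1)/15.38 + (1.762 − 1)/2.636 = 2.556
NF = 10 log₁₀(2.556) = 4.08 dB

4.08 dB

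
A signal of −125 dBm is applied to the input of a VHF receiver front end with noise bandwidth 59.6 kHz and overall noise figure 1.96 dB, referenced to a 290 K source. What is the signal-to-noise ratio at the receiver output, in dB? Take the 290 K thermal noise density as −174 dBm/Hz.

Noise floor: N = −174 + 10 log₁₀(B) + NF
10 log₁₀(5.96×10⁴) = 47.75 dB
N = −174 + 47.75 + 1.96 = −124.29 dBm
SNR = P_sig − N = −125 − (−124.29) = −0.71 dB → −0.7 dB

−0.7 dB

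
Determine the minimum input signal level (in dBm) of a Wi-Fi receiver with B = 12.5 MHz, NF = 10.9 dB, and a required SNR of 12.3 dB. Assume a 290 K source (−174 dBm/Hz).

−79.8 dBm

Sensitivity = −174 + 10 log₁₀(B) + NF + SNR_min
= −174 + 70.97 + 10.9 + 12.3
= −79.83 dBm → −79.8 dBm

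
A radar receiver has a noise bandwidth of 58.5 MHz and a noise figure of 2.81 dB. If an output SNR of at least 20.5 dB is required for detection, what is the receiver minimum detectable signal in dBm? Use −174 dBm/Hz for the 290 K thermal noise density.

−73.0 dBm

Sensitivity = −174 + 10 log₁₀(B) + NF + SNR_min
= −174 + 77.67 + 2.81 + 20.5
= −73.02 dBm → −73.0 dBm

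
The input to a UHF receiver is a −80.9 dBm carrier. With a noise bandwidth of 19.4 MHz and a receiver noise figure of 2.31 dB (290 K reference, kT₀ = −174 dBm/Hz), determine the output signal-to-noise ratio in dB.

Noise floor: N = −174 + 10 log₁₀(B) + NF
10 log₁₀(1.94×10⁷) = 72.88 dB
N = −174 + 72.88 + 2.31 = −98.81 dBm
SNR = P_sig − N = −80.9 − (−98.81) = 17.91 dB → 17.9 dB

17.9 dB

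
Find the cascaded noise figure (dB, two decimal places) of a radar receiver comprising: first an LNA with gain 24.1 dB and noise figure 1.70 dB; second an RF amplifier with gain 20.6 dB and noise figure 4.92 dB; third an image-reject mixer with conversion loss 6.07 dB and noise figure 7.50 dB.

1.72 dB

Convert to linear (a loss of L dB is a gain of −L dB): F_i = 10^(NF_i/10), G_i = 10^(G_i,dB/10)
  Stage 1: F_1 = 10^(1.70/10) = 1.479, G_1 = 10^(24.1/10) = 257.0
  Stage 2: F_2 = 10^(4.92/10) = 3.105, G_2 = 10^(20.6/10) = 114.8
  Stage 3: F_3 = 10^(7.50/10) = 5.623, G_3 = 10^(−6.07/10) = 0.2472
Friis cascade:
  F = 1.479 + (3.105 − 1)/257.0 + (5.623 − 1)/2.951×10⁴ = 1.487
NF = 10 log₁₀(1.487) = 1.72 dB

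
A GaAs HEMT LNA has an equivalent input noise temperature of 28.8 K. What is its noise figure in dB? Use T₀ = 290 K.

F = 1 + T_e/T₀ = 1 + 28.8/290 = 1.09931
NF = 10 log₁₀(1.09931) = 0.411 dB

0.411 dB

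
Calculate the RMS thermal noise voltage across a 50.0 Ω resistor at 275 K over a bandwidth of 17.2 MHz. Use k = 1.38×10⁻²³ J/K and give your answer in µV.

3.61 µV

V_n = √(4kTRB)
4kTRB = 4 × 1.38×10⁻²³ × 275 × 5.00×10¹ × 1.72×10⁷ = 1.31×10⁻¹¹ V²
V_n = √(1.31×10⁻¹¹) = 3.61×10⁻⁶ V = 3.61 µV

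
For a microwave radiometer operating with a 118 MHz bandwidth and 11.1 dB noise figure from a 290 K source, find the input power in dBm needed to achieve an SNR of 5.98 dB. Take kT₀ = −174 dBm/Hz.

Sensitivity = −174 + 10 log₁₀(B) + NF + SNR_min
= −174 + 80.72 + 11.1 + 5.98
= −76.20 dBm → −76.2 dBm

−76.2 dBm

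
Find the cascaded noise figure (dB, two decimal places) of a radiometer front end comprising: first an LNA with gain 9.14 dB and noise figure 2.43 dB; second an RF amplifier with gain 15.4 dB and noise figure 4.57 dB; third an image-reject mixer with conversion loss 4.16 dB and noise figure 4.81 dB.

Convert to linear (a loss of L dB is a gain of −L dB): F_i = 10^(NF_i/10), G_i = 10^(G_i,dB/10)
  Stage 1: F_1 = 10^(2.43/10) = 1.750, G_1 = 10^(9.14/10) = 8.204
  Stage 2: F_2 = 10^(4.57/10) = 2.864, G_2 = 10^(15.4/10) = 34.67
  Stage 3: F_3 = 10^(4.81/10) = 3.027, G_3 = 10^(−4.16/10) = 0.3837
Friis cascade:
  F = 1.750 + (2.864 − 1)/8.204 + (3.027 − 1)/284.4 = 1.984
NF = 10 log₁₀(1.984) = 2.98 dB

2.98 dB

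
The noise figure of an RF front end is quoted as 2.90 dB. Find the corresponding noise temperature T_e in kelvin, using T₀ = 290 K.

275 K

F = 10^(2.90/10) = 1.94984
T_e = (F − 1)·T₀ = (1.94984 − 1) × 290 = 275 K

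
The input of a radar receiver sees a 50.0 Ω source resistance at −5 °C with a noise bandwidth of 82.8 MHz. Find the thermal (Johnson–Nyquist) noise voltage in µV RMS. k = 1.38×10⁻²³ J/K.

T = −5 °C + 273.15 = 268.15 K
V_n = √(4kTRB)
4kTRB = 4 × 1.38×10⁻²³ × 268.15 × 5.00×10¹ × 8.28×10⁷ = 6.13×10⁻¹¹ V²
V_n = √(6.13×10⁻¹¹) = 7.83×10⁻⁶ V = 7.83 µV

7.83 µV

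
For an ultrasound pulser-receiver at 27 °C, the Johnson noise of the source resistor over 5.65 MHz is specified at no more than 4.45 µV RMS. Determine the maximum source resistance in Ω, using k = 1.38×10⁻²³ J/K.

T = 27 °C + 273.15 = 300.15 K
Johnson–Nyquist: V_n = √(4kTRB) ⇒ R = V_n² / (4kTB)
4kTB = 4 × 1.38×10⁻²³ × 300.15 × 5.65×10⁶ = 9.36×10⁻¹⁴
R = (4.45×10⁻⁶)² / 9.36×10⁻¹⁴ = 2.12×10² Ω = 212 Ω

212 Ω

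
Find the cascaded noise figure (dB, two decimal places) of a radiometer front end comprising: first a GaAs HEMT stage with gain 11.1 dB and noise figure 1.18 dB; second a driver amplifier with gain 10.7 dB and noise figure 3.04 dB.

1.43 dB

Convert to linear (a loss of L dB is a gain of −L dB): F_i = 10^(NF_i/10), G_i = 10^(G_i,dB/10)
  Stage 1: F_1 = 10^(1.18/10) = 1.312, G_1 = 10^(11.1/10) = 12.88
  Stage 2: F_2 = 10^(3.04/10) = 2.014, G_2 = 10^(10.7/10) = 11.75
Friis cascade:
  F = 1.312 + (2.014 − 1)/12.88 = 1.391
NF = 10 log₁₀(1.391) = 1.43 dB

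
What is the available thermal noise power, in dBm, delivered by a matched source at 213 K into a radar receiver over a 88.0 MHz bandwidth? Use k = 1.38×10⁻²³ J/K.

−95.9 dBm

P_n = kTB = 1.38×10⁻²³ × 213 × 8.80×10⁷ = 2.59×10⁻¹³ W
In dBm: 10 log₁₀(2.59×10⁻¹³ / 10⁻³) = −95.9 dBm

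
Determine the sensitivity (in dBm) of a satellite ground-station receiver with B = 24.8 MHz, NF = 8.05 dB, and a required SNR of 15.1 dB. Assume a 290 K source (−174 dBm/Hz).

Sensitivity = −174 + 10 log₁₀(B) + NF + SNR_min
= −174 + 73.94 + 8.05 + 15.1
= −76.91 dBm → −76.9 dBm

−76.9 dBm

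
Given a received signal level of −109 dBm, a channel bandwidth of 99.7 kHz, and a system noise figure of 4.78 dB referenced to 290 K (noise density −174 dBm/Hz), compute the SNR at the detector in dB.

Noise floor: N = −174 + 10 log₁₀(B) + NF
10 log₁₀(9.97×10⁴) = 49.99 dB
N = −174 + 49.99 + 4.78 = −119.23 dBm
SNR = P_sig − N = −109 − (−119.23) = 10.23 dB → 10.2 dB

10.2 dB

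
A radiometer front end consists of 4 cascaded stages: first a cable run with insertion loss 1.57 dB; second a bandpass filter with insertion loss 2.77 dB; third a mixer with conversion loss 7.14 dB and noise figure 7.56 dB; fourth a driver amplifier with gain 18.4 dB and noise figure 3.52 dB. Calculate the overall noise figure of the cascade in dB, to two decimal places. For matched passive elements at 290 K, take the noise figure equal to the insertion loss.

15.19 dB

Convert to linear (a loss of L dB is a gain of −L dB): F_i = 10^(NF_i/10), G_i = 10^(G_i,dB/10)
  Stage 1: F_1 = 10^(1.57/10) = 1.435, G_1 = 10^(−1.57/10) = 0.6966
  Stage 2: F_2 = 10^(2.77/10) = 1.892, G_2 = 10^(−2.77/10) = 0.5284
  Stage 3: F_3 = 10^(7.56/10) = 5.702, G_3 = 10^(−7.14/10) = 0.1932
  Stage 4: F_4 = 10^(3.52/10) = 2.249, G_4 = 10^(18.4/10) = 69.18
Friis cascade:
  F = 1.435 + (1.892 − 1)/0.6966 + (5.702 − 1)/0.3681 + (2.249 − 1)/0.07112 = 33.05
NF = 10 log₁₀(33.05) = 15.19 dB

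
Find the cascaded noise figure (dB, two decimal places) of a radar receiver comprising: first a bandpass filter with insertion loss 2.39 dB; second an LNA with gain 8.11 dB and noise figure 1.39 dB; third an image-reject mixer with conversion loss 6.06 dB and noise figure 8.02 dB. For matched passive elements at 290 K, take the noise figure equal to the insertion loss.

5.82 dB

Convert to linear (a loss of L dB is a gain of −L dB): F_i = 10^(NF_i/10), G_i = 10^(G_i,dB/10)
  Stage 1: F_1 = 10^(2.39/10) = 1.734, G_1 = 10^(−2.39/10) = 0.5768
  Stage 2: F_2 = 10^(1.39/10) = 1.377, G_2 = 10^(8.11/10) = 6.471
  Stage 3: F_3 = 10^(8.02/10) = 6.339, G_3 = 10^(−6.06/10) = 0.2477
Friis cascade:
  F = 1.734 + (1.377 − 1)/0.5768 + (6.339 − 1)/3.733 = 3.818
NF = 10 log₁₀(3.818) = 5.82 dB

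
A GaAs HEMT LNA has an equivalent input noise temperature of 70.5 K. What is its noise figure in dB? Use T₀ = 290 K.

F = 1 + T_e/T₀ = 1 + 70.5/290 = 1.2431
NF = 10 log₁₀(1.2431) = 0.945 dB

0.945 dB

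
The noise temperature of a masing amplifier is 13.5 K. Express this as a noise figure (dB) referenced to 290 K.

F = 1 + T_e/T₀ = 1 + 13.5/290 = 1.04655
NF = 10 log₁₀(1.04655) = 0.198 dB

0.198 dB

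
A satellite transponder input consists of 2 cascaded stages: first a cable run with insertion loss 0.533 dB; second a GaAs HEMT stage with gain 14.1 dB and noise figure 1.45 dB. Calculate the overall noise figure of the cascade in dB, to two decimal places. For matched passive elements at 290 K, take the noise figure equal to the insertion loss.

1.98 dB

Convert to linear (a loss of L dB is a gain of −L dB): F_i = 10^(NF_i/10), G_i = 10^(G_i,dB/10)
  Stage 1: F_1 = 10^(0.533/10) = 1.131, G_1 = 10^(−0.533/10) = 0.8845
  Stage 2: F_2 = 10^(1.45/10) = 1.396, G_2 = 10^(14.1/10) = 25.70
Friis cascade:
  F = 1.131 + (1.396 − 1)/0.8845 = 1.579
NF = 10 log₁₀(1.579) = 1.98 dB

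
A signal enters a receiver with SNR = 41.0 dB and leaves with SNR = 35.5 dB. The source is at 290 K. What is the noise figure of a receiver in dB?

5.5 dB

NF (dB) = SNR_in(dB) − SNR_out(dB) when the source is at T₀
NF = 41.0 − 35.5 = 5.5 dB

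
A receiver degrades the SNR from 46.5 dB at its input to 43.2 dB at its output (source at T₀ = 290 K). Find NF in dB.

3.3 dB

NF (dB) = SNR_in(dB) − SNR_out(dB) when the source is at T₀
NF = 46.5 − 43.2 = 3.3 dB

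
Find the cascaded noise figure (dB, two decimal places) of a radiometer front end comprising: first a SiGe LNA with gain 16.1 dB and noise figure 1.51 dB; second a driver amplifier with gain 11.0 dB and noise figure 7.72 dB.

1.87 dB

Convert to linear (a loss of L dB is a gain of −L dB): F_i = 10^(NF_i/10), G_i = 10^(G_i,dB/10)
  Stage 1: F_1 = 10^(1.51/10) = 1.416, G_1 = 10^(16.1/10) = 40.74
  Stage 2: F_2 = 10^(7.72/10) = 5.916, G_2 = 10^(11.0/10) = 12.59
Friis cascade:
  F = 1.416 + (5.916 − 1)/40.74 = 1.536
NF = 10 log₁₀(1.536) = 1.87 dB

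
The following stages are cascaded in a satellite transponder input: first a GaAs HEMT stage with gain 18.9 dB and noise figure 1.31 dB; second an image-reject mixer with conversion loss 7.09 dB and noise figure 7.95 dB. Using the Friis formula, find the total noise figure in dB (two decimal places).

Convert to linear (a loss of L dB is a gain of −L dB): F_i = 10^(NF_i/10), G_i = 10^(G_i,dB/10)
  Stage 1: F_1 = 10^(1.31/10) = 1.352, G_1 = 10^(18.9/10) = 77.62
  Stage 2: F_2 = 10^(7.95/10) = 6.237, G_2 = 10^(−7.09/10) = 0.1954
Friis cascade:
  F = 1.352 + (6.237 − 1)/77.62 = 1.420
NF = 10 log₁₀(1.420) = 1.52 dB

1.52 dB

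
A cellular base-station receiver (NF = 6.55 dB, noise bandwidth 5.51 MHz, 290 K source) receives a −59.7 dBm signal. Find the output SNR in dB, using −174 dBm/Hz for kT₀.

Noise floor: N = −174 + 10 log₁₀(B) + NF
10 log₁₀(5.51×10⁶) = 67.41 dB
N = −174 + 67.41 + 6.55 = −100.04 dBm
SNR = P_sig − N = −59.7 − (−100.04) = 40.34 dB → 40.3 dB

40.3 dB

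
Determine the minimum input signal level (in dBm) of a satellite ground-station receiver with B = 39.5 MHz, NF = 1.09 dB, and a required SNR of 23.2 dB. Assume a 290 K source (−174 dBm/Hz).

Sensitivity = −174 + 10 log₁₀(B) + NF + SNR_min
= −174 + 75.97 + 1.09 + 23.2
= −73.74 dBm → −73.7 dBm

−73.7 dBm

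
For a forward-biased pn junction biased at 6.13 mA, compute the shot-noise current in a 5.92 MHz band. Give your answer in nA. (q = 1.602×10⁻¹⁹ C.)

108 nA

I_n = √(2qI·B)
2qI·B = 2 × 1.602×10⁻¹⁹ × 6.13×10⁻³ × 5.92×10⁶ = 1.16×10⁻¹⁴ A²
I_n = √(1.16×10⁻¹⁴) = 1.08×10⁻⁷ A = 108 nA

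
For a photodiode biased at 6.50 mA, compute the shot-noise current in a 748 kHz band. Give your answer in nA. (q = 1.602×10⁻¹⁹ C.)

I_n = √(2qI·B)
2qI·B = 2 × 1.602×10⁻¹⁹ × 6.50×10⁻³ × 7.48×10⁵ = 1.56×10⁻¹⁵ A²
I_n = √(1.56×10⁻¹⁵) = 3.95×10⁻⁸ A = 39.5 nA

39.5 nA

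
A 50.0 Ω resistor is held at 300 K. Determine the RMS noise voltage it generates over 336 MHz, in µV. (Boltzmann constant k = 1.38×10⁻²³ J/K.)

V_n = √(4kTRB)
4kTRB = 4 × 1.38×10⁻²³ × 300 × 5.00×10¹ × 3.36×10⁸ = 2.78×10⁻¹⁰ V²
V_n = √(2.78×10⁻¹⁰) = 1.67×10⁻⁵ V = 16.7 µV

16.7 µV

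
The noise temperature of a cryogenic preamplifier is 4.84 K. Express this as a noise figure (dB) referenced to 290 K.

0.072 dB

F = 1 + T_e/T₀ = 1 + 4.84/290 = 1.01669
NF = 10 log₁₀(1.01669) = 0.072 dB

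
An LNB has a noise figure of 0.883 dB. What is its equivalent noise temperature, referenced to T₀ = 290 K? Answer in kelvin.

65.4 K

F = 10^(0.883/10) = 1.22546
T_e = (F − 1)·T₀ = (1.22546 − 1) × 290 = 65.4 K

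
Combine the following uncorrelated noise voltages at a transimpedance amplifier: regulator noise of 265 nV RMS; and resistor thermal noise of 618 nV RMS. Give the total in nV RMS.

672 nV

Uncorrelated sources add in power (mean-square): V_tot = √(ΣV_i²)
V_tot = √[(2.65×10⁻⁷)² + (6.18×10⁻⁷)²] = 6.72×10⁻⁷ V = 672 nV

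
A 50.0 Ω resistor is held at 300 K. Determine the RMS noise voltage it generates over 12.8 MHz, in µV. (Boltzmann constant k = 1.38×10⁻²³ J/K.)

3.26 µV

V_n = √(4kTRB)
4kTRB = 4 × 1.38×10⁻²³ × 300 × 5.00×10¹ × 1.28×10⁷ = 1.06×10⁻¹¹ V²
V_n = √(1.06×10⁻¹¹) = 3.26×10⁻⁶ V = 3.26 µV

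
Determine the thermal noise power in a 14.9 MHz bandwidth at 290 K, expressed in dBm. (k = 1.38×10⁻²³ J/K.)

−102.2 dBm

P_n = kTB = 1.38×10⁻²³ × 290 × 1.49×10⁷ = 5.96×10⁻¹⁴ W
In dBm: 10 log₁₀(5.96×10⁻¹⁴ / 10⁻³) = −102.2 dBm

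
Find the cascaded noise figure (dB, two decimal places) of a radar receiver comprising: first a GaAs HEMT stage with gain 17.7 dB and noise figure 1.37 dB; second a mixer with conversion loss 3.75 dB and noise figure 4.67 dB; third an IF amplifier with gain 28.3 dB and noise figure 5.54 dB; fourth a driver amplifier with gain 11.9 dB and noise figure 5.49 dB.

Convert to linear (a loss of L dB is a gain of −L dB): F_i = 10^(NF_i/10), G_i = 10^(G_i,dB/10)
  Stage 1: F_1 = 10^(1.37/10) = 1.371, G_1 = 10^(17.7/10) = 58.88
  Stage 2: F_2 = 10^(4.67/10) = 2.931, G_2 = 10^(−3.75/10) = 0.4217
  Stage 3: F_3 = 10^(5.54/10) = 3.581, G_3 = 10^(28.3/10) = 676.1
  Stage 4: F_4 = 10^(5.49/10) = 3.540, G_4 = 10^(11.9/10) = 15.49
Friis cascade:
  F = 1.371 + (2.931 − 1)/58.88 + (3.581 − 1)/24.83 + (3.540 − 1)/1.679×10⁴ = 1.508
NF = 10 log₁₀(1.508) = 1.78 dB

1.78 dB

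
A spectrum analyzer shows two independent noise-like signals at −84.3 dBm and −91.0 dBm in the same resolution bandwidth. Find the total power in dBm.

Convert to linear, add, convert back:
P₁ = 3.72×10⁻¹² W, P₂ = 7.94×10⁻¹³ W
P_tot = 4.51×10⁻¹² W → 10 log₁₀(P_tot / 10⁻³) = −83.5 dBm

−83.5 dBm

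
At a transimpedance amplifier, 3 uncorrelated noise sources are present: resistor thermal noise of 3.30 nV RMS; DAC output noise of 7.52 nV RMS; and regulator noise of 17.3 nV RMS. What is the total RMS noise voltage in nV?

19.2 nV

Uncorrelated sources add in power (mean-square): V_tot = √(ΣV_i²)
V_tot = √[(3.30×10⁻⁹)² + (7.52×10⁻⁹)² + (1.73×10⁻⁸)²] = 1.92×10⁻⁸ V = 19.2 nV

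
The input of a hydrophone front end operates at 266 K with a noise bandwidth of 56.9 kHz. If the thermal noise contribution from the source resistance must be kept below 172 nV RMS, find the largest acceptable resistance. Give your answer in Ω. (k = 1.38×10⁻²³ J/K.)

Johnson–Nyquist: V_n = √(4kTRB) ⇒ R = V_n² / (4kTB)
4kTB = 4 × 1.38×10⁻²³ × 266 × 5.69×10⁴ = 8.35×10⁻¹⁶
R = (1.72×10⁻⁷)² / 8.35×10⁻¹⁶ = 3.54×10¹ Ω = 35.4 Ω

35.4 Ω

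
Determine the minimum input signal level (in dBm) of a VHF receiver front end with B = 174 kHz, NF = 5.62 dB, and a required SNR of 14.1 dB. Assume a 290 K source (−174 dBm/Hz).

Sensitivity = −174 + 10 log₁₀(B) + NF + SNR_min
= −174 + 52.41 + 5.62 + 14.1
= −101.87 dBm → −101.9 dBm

−101.9 dBm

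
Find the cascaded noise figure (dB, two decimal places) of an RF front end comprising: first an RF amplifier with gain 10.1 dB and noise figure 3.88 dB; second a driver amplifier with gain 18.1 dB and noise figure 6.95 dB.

4.52 dB

Convert to linear (a loss of L dB is a gain of −L dB): F_i = 10^(NF_i/10), G_i = 10^(G_i,dB/10)
  Stage 1: F_1 = 10^(3.88/10) = 2.443, G_1 = 10^(10.1/10) = 10.23
  Stage 2: F_2 = 10^(6.95/10) = 4.955, G_2 = 10^(18.1/10) = 64.57
Friis cascade:
  F = 2.443 + (4.955 − 1)/10.23 = 2.830
NF = 10 log₁₀(2.830) = 4.52 dB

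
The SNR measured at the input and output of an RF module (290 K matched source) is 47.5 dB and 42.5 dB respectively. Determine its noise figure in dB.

NF (dB) = SNR_in(dB) − SNR_out(dB) when the source is at T₀
NF = 47.5 − 42.5 = 5.0 dB

5.0 dB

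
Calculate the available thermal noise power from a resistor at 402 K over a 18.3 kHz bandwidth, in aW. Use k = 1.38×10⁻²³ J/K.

102 aW

P_n = kTB = 1.38×10⁻²³ × 402 × 1.83×10⁴ = 1.02×10⁻¹⁶ W = 102 aW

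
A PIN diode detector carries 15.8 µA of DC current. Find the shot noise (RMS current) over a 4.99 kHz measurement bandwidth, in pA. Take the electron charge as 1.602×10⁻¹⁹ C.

159 pA

I_n = √(2qI·B)
2qI·B = 2 × 1.602×10⁻¹⁹ × 1.58×10⁻⁵ × 4.99×10³ = 2.53×10⁻²⁰ A²
I_n = √(2.53×10⁻²⁰) = 1.59×10⁻¹⁰ A = 159 pA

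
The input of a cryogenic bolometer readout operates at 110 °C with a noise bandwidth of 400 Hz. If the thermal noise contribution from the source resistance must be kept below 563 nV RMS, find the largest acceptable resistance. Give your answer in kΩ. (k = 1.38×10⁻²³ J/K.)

37.5 kΩ

T = 110 °C + 273.15 = 383.15 K
Johnson–Nyquist: V_n = √(4kTRB) ⇒ R = V_n² / (4kTB)
4kTB = 4 × 1.38×10⁻²³ × 383.15 × 4.00×10² = 8.46×10⁻¹⁸
R = (5.63×10⁻⁷)² / 8.46×10⁻¹⁸ = 3.75×10⁴ Ω = 37.5 kΩ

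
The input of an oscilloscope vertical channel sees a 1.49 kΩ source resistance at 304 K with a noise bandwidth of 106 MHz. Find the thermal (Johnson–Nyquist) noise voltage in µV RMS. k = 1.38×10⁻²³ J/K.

51.5 µV

V_n = √(4kTRB)
4kTRB = 4 × 1.38×10⁻²³ × 304 × 1.49×10³ × 1.06×10⁸ = 2.65×10⁻⁹ V²
V_n = √(2.65×10⁻⁹) = 5.15×10⁻⁵ V = 51.5 µV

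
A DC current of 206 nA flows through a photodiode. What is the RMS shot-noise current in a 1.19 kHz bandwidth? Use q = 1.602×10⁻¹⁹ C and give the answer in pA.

8.86 pA

I_n = √(2qI·B)
2qI·B = 2 × 1.602×10⁻¹⁹ × 2.06×10⁻⁷ × 1.19×10³ = 7.85×10⁻²³ A²
I_n = √(7.85×10⁻²³) = 8.86×10⁻¹² A = 8.86 pA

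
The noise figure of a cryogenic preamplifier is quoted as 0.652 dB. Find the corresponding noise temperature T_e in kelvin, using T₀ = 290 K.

F = 10^(0.652/10) = 1.16198
T_e = (F − 1)·T₀ = (1.16198 − 1) × 290 = 47.0 K

47.0 K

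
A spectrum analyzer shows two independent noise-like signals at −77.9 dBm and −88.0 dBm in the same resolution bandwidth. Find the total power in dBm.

−77.5 dBm

Convert to linear, add, convert back:
P₁ = 1.62×10⁻¹¹ W, P₂ = 1.58×10⁻¹² W
P_tot = 1.78×10⁻¹¹ W → 10 log₁₀(P_tot / 10⁻³) = −77.5 dBm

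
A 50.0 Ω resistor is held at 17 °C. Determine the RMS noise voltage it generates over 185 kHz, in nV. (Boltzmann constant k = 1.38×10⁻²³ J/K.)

T = 17 °C + 273.15 = 290.15 K
V_n = √(4kTRB)
4kTRB = 4 × 1.38×10⁻²³ × 290.15 × 5.00×10¹ × 1.85×10⁵ = 1.48×10⁻¹³ V²
V_n = √(1.48×10⁻¹³) = 3.85×10⁻⁷ V = 385 nV

385 nV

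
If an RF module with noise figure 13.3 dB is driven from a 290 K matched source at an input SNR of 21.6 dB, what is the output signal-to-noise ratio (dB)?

8.3 dB

By definition F = SNR_in/SNR_out, so in dB: SNR_out = SNR_in − NF
SNR_out = 21.6 − 13.3 = 8.3 dB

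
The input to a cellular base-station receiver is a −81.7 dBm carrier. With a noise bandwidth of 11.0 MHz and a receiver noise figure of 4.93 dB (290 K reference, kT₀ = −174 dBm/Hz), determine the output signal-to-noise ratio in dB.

Noise floor: N = −174 + 10 log₁₀(B) + NF
10 log₁₀(1.10×10⁷) = 70.41 dB
N = −174 + 70.41 + 4.93 = −98.66 dBm
SNR = P_sig − N = −81.7 − (−98.66) = 16.96 dB → 17.0 dB

17.0 dB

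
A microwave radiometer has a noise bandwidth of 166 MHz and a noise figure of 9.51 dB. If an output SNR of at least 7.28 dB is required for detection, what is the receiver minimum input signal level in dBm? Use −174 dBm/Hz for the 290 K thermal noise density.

−75.0 dBm

Sensitivity = −174 + 10 log₁₀(B) + NF + SNR_min
= −174 + 82.2 + 9.51 + 7.28
= −75.01 dBm → −75.0 dBm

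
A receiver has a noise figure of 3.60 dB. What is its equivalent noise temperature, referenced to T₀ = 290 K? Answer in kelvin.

F = 10^(3.60/10) = 2.29087
T_e = (F − 1)·T₀ = (2.29087 − 1) × 290 = 374 K

374 K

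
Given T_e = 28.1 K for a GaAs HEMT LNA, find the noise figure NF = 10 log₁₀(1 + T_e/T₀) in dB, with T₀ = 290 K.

F = 1 + T_e/T₀ = 1 + 28.1/290 = 1.0969
NF = 10 log₁₀(1.0969) = 0.402 dB

0.402 dB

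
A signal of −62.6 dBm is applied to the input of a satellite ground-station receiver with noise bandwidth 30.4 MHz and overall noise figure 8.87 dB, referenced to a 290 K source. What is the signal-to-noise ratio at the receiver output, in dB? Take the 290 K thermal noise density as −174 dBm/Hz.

Noise floor: N = −174 + 10 log₁₀(B) + NF
10 log₁₀(3.04×10⁷) = 74.83 dB
N = −174 + 74.83 + 8.87 = −90.30 dBm
SNR = P_sig − N = −62.6 − (−90.30) = 27.70 dB → 27.7 dB

27.7 dB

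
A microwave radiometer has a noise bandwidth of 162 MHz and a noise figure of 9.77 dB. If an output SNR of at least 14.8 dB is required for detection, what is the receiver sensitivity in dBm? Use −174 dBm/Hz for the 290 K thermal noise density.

−67.3 dBm

Sensitivity = −174 + 10 log₁₀(B) + NF + SNR_min
= −174 + 82.1 + 9.77 + 14.8
= −67.33 dBm → −67.3 dBm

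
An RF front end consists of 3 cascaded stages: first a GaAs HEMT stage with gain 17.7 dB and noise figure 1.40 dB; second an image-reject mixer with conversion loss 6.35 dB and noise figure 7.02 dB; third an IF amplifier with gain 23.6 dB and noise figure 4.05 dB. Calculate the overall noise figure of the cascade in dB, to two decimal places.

1.94 dB

Convert to linear (a loss of L dB is a gain of −L dB): F_i = 10^(NF_i/10), G_i = 10^(G_i,dB/10)
  Stage 1: F_1 = 10^(1.40/10) = 1.380, G_1 = 10^(17.7/10) = 58.88
  Stage 2: F_2 = 10^(7.02/10) = 5.035, G_2 = 10^(−6.35/10) = 0.2317
  Stage 3: F_3 = 10^(4.05/10) = 2.541, G_3 = 10^(23.6/10) = 229.1
Friis cascade:
  F = 1.380 + (5.035 − 1)/58.88 + (2.541 − 1)/13.65 = 1.562
NF = 10 log₁₀(1.562) = 1.94 dB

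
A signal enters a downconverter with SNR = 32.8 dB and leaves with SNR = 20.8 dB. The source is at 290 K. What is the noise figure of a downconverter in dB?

12.0 dB

NF (dB) = SNR_in(dB) − SNR_out(dB) when the source is at T₀
NF = 32.8 − 20.8 = 12.0 dB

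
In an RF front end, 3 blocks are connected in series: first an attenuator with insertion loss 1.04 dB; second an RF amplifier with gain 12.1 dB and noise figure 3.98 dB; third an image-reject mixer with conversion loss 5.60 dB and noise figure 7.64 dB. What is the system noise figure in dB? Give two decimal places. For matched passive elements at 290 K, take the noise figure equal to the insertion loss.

Convert to linear (a loss of L dB is a gain of −L dB): F_i = 10^(NF_i/10), G_i = 10^(G_i,dB/10)
  Stage 1: F_1 = 10^(1.04/10) = 1.271, G_1 = 10^(−1.04/10) = 0.7870
  Stage 2: F_2 = 10^(3.98/10) = 2.500, G_2 = 10^(12.1/10) = 16.22
  Stage 3: F_3 = 10^(7.64/10) = 5.808, G_3 = 10^(−5.60/10) = 0.2754
Friis cascade:
  F = 1.271 + (2.500 − 1)/0.7870 + (5.808 − 1)/12.76 = 3.554
NF = 10 log₁₀(3.554) = 5.51 dB

5.51 dB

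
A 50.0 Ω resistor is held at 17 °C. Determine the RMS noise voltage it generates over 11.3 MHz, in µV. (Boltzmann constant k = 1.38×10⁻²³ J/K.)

3.01 µV

T = 17 °C + 273.15 = 290.15 K
V_n = √(4kTRB)
4kTRB = 4 × 1.38×10⁻²³ × 290.15 × 5.00×10¹ × 1.13×10⁷ = 9.05×10⁻¹² V²
V_n = √(9.05×10⁻¹²) = 3.01×10⁻⁶ V = 3.01 µV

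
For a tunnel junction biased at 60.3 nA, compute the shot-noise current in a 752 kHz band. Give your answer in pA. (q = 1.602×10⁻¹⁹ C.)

I_n = √(2qI·B)
2qI·B = 2 × 1.602×10⁻¹⁹ × 6.03×10⁻⁸ × 7.52×10⁵ = 1.45×10⁻²⁰ A²
I_n = √(1.45×10⁻²⁰) = 1.21×10⁻¹⁰ A = 121 pA

121 pA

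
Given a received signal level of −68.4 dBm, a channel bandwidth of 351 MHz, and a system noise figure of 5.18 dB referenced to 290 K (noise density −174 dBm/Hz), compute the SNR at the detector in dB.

15.0 dB

Noise floor: N = −174 + 10 log₁₀(B) + NF
10 log₁₀(3.51×10⁸) = 85.45 dB
N = −174 + 85.45 + 5.18 = −83.37 dBm
SNR = P_sig − N = −68.4 − (−83.37) = 14.97 dB → 15.0 dB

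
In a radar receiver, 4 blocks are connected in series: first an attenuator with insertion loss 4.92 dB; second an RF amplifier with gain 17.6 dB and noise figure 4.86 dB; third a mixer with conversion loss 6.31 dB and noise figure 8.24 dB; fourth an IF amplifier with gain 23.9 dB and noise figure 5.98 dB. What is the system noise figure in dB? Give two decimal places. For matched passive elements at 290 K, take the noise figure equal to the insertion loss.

Convert to linear (a loss of L dB is a gain of −L dB): F_i = 10^(NF_i/10), G_i = 10^(G_i,dB/10)
  Stage 1: F_1 = 10^(4.92/10) = 3.105, G_1 = 10^(−4.92/10) = 0.3221
  Stage 2: F_2 = 10^(4.86/10) = 3.062, G_2 = 10^(17.6/10) = 57.54
  Stage 3: F_3 = 10^(8.24/10) = 6.668, G_3 = 10^(−6.31/10) = 0.2339
  Stage 4: F_4 = 10^(5.98/10) = 3.963, G_4 = 10^(23.9/10) = 245.5
Friis cascade:
  F = 3.105 + (3.062 − 1)/0.3221 + (6.668 − 1)/18.54 + (3.963 − 1)/4.335 = 10.50
NF = 10 log₁₀(10.50) = 10.21 dB

10.21 dB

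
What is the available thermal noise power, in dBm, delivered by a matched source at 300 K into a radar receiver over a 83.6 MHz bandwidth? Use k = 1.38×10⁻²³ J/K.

−94.6 dBm

P_n = kTB = 1.38×10⁻²³ × 300 × 8.36×10⁷ = 3.46×10⁻¹³ W
In dBm: 10 log₁₀(3.46×10⁻¹³ / 10⁻³) = −94.6 dBm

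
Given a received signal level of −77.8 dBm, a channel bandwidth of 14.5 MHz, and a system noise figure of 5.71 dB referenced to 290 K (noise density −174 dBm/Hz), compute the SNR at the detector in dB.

Noise floor: N = −174 + 10 log₁₀(B) + NF
10 log₁₀(1.45×10⁷) = 71.61 dB
N = −174 + 71.61 + 5.71 = −96.68 dBm
SNR = P_sig − N = −77.8 − (−96.68) = 18.88 dB → 18.9 dB

18.9 dB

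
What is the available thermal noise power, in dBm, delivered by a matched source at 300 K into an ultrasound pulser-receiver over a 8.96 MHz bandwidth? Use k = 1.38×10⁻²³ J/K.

−104.3 dBm

P_n = kTB = 1.38×10⁻²³ × 300 × 8.96×10⁶ = 3.71×10⁻¹⁴ W
In dBm: 10 log₁₀(3.71×10⁻¹⁴ / 10⁻³) = −104.3 dBm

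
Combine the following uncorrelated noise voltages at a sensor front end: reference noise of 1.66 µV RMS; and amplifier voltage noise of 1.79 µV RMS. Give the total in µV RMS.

2.44 µV

Uncorrelated sources add in power (mean-square): V_tot = √(ΣV_i²)
V_tot = √[(1.66×10⁻⁶)² + (1.79×10⁻⁶)²] = 2.44×10⁻⁶ V = 2.44 µV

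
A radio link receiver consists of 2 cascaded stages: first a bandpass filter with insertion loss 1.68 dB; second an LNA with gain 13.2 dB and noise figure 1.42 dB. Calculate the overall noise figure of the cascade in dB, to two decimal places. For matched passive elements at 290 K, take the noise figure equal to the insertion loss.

3.10 dB

Convert to linear (a loss of L dB is a gain of −L dB): F_i = 10^(NF_i/10), G_i = 10^(G_i,dB/10)
  Stage 1: F_1 = 10^(1.68/10) = 1.472, G_1 = 10^(−1.68/10) = 0.6792
  Stage 2: F_2 = 10^(1.42/10) = 1.387, G_2 = 10^(13.2/10) = 20.89
Friis cascade:
  F = 1.472 + (1.387 − 1)/0.6792 = 2.042
NF = 10 log₁₀(2.042) = 3.10 dB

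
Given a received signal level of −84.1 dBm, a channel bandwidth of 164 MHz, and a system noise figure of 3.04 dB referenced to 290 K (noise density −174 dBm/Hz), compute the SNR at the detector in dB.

Noise floor: N = −174 + 10 log₁₀(B) + NF
10 log₁₀(1.64×10⁸) = 82.15 dB
N = −174 + 82.15 + 3.04 = −88.81 dBm
SNR = P_sig − N = −84.1 − (−88.81) = 4.71 dB → 4.7 dB

4.7 dB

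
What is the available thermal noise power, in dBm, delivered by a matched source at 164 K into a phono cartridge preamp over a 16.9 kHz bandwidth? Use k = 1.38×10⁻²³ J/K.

P_n = kTB = 1.38×10⁻²³ × 164 × 1.69×10⁴ = 3.82×10⁻¹⁷ W
In dBm: 10 log₁₀(3.82×10⁻¹⁷ / 10⁻³) = −134.2 dBm

−134.2 dBm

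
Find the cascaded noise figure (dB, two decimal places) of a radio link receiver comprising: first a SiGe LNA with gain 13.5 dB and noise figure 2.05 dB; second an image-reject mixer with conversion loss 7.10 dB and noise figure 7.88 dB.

Convert to linear (a loss of L dB is a gain of −L dB): F_i = 10^(NF_i/10), G_i = 10^(G_i,dB/10)
  Stage 1: F_1 = 10^(2.05/10) = 1.603, G_1 = 10^(13.5/10) = 22.39
  Stage 2: F_2 = 10^(7.88/10) = 6.138, G_2 = 10^(−7.10/10) = 0.1950
Friis cascade:
  F = 1.603 + (6.138 − 1)/22.39 = 1.833
NF = 10 log₁₀(1.833) = 2.63 dB

2.63 dB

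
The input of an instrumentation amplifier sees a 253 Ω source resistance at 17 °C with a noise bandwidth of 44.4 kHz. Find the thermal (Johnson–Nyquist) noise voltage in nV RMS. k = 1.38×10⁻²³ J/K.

T = 17 °C + 273.15 = 290.15 K
V_n = √(4kTRB)
4kTRB = 4 × 1.38×10⁻²³ × 290.15 × 2.53×10² × 4.44×10⁴ = 1.80×10⁻¹³ V²
V_n = √(1.80×10⁻¹³) = 4.24×10⁻⁷ V = 424 nV

424 nV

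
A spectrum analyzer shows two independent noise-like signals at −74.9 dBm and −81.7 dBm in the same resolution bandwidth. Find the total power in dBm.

Convert to linear, add, convert back:
P₁ = 3.24×10⁻¹¹ W, P₂ = 6.76×10⁻¹² W
P_tot = 3.91×10⁻¹¹ W → 10 log₁₀(P_tot / 10⁻³) = −74.1 dBm

−74.1 dBm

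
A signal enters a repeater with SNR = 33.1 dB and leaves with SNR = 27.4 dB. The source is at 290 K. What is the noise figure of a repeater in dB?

NF (dB) = SNR_in(dB) − SNR_out(dB) when the source is at T₀
NF = 33.1 − 27.4 = 5.7 dB

5.7 dB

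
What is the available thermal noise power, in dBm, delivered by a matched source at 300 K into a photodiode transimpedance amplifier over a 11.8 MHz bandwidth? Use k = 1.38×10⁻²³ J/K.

P_n = kTB = 1.38×10⁻²³ × 300 × 1.18×10⁷ = 4.89×10⁻¹⁴ W
In dBm: 10 log₁₀(4.89×10⁻¹⁴ / 10⁻³) = −103.1 dBm

−103.1 dBm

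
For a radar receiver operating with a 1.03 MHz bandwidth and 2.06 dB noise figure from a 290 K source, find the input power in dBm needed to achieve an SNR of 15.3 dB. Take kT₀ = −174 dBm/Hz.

−96.5 dBm

Sensitivity = −174 + 10 log₁₀(B) + NF + SNR_min
= −174 + 60.13 + 2.06 + 15.3
= −96.51 dBm → −96.5 dBm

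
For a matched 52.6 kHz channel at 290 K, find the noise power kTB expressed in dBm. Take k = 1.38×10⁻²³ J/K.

−126.8 dBm

P_n = kTB = 1.38×10⁻²³ × 290 × 5.26×10⁴ = 2.11×10⁻¹⁶ W
In dBm: 10 log₁₀(2.11×10⁻¹⁶ / 10⁻³) = −126.8 dBm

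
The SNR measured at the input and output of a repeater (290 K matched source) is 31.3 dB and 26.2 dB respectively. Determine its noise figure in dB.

NF (dB) = SNR_in(dB) − SNR_out(dB) when the source is at T₀
NF = 31.3 − 26.2 = 5.1 dB

5.1 dB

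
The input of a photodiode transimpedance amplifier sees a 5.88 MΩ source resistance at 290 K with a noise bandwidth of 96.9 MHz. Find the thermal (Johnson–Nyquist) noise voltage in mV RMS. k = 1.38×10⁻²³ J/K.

V_n = √(4kTRB)
4kTRB = 4 × 1.38×10⁻²³ × 290 × 5.88×10⁶ × 9.69×10⁷ = 9.12×10⁻⁶ V²
V_n = √(9.12×10⁻⁶) = 3.02×10⁻³ V = 3.02 mV

3.02 mV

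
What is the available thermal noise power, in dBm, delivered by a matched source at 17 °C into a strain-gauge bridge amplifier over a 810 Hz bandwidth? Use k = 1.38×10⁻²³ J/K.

T = 17 °C + 273.15 = 290.15 K
P_n = kTB = 1.38×10⁻²³ × 290.15 × 8.10×10² = 3.24×10⁻¹⁸ W
In dBm: 10 log₁₀(3.24×10⁻¹⁸ / 10⁻³) = −144.9 dBm

−144.9 dBm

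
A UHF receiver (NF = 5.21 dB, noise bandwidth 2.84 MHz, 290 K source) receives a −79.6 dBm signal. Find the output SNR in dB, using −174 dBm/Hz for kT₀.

Noise floor: N = −174 + 10 log₁₀(B) + NF
10 log₁₀(2.84×10⁶) = 64.53 dB
N = −174 + 64.53 + 5.21 = −104.26 dBm
SNR = P_sig − N = −79.6 − (−104.26) = 24.66 dB → 24.7 dB

24.7 dB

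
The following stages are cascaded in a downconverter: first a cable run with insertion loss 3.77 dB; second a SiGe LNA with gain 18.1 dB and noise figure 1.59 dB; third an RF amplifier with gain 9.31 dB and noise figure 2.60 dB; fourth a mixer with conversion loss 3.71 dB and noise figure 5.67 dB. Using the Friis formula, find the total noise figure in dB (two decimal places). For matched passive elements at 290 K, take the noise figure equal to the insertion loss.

5.41 dB

Convert to linear (a loss of L dB is a gain of −L dB): F_i = 10^(NF_i/10), G_i = 10^(G_i,dB/10)
  Stage 1: F_1 = 10^(3.77/10) = 2.382, G_1 = 10^(−3.77/10) = 0.4198
  Stage 2: F_2 = 10^(1.59/10) = 1.442, G_2 = 10^(18.1/10) = 64.57
  Stage 3: F_3 = 10^(2.60/10) = 1.820, G_3 = 10^(9.31/10) = 8.531
  Stage 4: F_4 = 10^(5.67/10) = 3.690, G_4 = 10^(−3.71/10) = 0.4256
Friis cascade:
  F = 2.382 + (1.442 − 1)/0.4198 + (1.820 − 1)/27.10 + (3.690 − 1)/231.2 = 3.477
NF = 10 log₁₀(3.477) = 5.41 dB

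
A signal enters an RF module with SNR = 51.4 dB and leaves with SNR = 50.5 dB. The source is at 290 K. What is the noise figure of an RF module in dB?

0.9 dB

NF (dB) = SNR_in(dB) − SNR_out(dB) when the source is at T₀
NF = 51.4 − 50.5 = 0.9 dB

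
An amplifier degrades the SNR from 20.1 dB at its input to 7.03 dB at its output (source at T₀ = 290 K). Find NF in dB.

13.07 dB

NF (dB) = SNR_in(dB) − SNR_out(dB) when the source is at T₀
NF = 20.1 − 7.03 = 13.07 dB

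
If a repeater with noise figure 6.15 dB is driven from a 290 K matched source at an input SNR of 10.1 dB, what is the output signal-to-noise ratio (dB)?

3.95 dB

By definition F = SNR_in/SNR_out, so in dB: SNR_out = SNR_in − NF
SNR_out = 10.1 − 6.15 = 3.95 dB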